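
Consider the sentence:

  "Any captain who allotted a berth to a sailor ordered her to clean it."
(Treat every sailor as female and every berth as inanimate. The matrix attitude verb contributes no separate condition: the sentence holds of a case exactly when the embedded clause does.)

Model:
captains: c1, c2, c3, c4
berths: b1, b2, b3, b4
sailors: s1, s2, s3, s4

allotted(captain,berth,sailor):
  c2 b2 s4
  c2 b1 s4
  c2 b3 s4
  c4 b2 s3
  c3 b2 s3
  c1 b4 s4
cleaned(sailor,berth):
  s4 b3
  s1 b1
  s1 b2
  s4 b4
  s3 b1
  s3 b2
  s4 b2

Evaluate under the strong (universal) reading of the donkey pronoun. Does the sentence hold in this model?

"her" takes "a sailor" as antecedent and "it" takes "a berth"; both are donkey pronouns co-varying with the restrictor.
Strong reading: for every (c,b,s) with allotted(c,b,s), cleaned(s,b).
Restrictor triples: (c1,b4,s4)→cleaned(s4,b4) ✓  (c2,b1,s4)→cleaned(s4,b1) ✗  (c2,b2,s4)→cleaned(s4,b2) ✓  (c2,b3,s4)→cleaned(s4,b3) ✓  (c3,b2,s3)→cleaned(s3,b2) ✓  (c4,b2,s3)→cleaned(s3,b2) ✓
Counterexample: (c2,b1,s4) — cleaned(s4,b1) does not hold.

False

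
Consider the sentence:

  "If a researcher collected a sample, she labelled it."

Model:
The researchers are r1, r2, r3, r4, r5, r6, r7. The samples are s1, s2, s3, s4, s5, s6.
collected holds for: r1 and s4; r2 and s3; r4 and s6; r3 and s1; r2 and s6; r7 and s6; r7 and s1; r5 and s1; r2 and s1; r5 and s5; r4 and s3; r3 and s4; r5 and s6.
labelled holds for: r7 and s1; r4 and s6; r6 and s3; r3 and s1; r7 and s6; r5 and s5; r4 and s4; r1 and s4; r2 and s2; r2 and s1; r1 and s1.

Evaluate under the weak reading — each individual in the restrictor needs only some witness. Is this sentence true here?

"it" takes "a sample" as antecedent — a donkey pronoun bound across the clause boundary.
Weak reading: every researcher r with some collected-sample has at least one collected-sample s such that labelled(r,s).
Per researcher: r1:✓  r2:✓  r3:✓  r4:✓  r5:✓  r7:✓
Every researcher in the restrictor has a witness.

True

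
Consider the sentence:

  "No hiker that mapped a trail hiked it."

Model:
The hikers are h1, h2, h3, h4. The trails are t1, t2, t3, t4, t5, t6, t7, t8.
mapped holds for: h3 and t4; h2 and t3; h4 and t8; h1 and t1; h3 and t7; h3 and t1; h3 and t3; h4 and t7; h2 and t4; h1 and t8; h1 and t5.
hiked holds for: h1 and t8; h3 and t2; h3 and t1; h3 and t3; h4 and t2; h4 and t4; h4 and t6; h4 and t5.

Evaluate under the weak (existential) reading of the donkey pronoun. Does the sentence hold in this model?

"it" takes "a trail" as antecedent — a donkey pronoun bound across the clause boundary.
Truth condition: for no (h,t) with mapped(h,t) does hiked(h,t) hold.
Restrictor pairs — does the scope hold? (h1,t1):fails  (h1,t5):fails  (h1,t8):holds  (h2,t3):fails  (h2,t4):fails  (h3,t1):holds  (h3,t3):holds  (h3,t4):fails  (h3,t7):fails  (h4,t7):fails  (h4,t8):fails
Scope holds for 3 pair(s), so the sentence is false.

False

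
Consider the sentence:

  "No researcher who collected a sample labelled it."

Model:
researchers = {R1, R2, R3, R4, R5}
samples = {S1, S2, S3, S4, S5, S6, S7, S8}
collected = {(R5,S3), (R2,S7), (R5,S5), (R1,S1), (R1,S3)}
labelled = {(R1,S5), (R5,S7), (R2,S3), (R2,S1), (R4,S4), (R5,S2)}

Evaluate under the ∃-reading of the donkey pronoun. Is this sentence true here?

True

"it" takes "a sample" as antecedent — a donkey pronoun bound across the clause boundary.
Truth condition: for no (r,s) with collected(r,s) does labelled(r,s) hold.
Restrictor pairs — does the scope hold? (R1,S1):fails  (R1,S3):fails  (R2,S7):fails  (R5,S3):fails  (R5,S5):fails
Scope holds for no restrictor pair, so the sentence is true.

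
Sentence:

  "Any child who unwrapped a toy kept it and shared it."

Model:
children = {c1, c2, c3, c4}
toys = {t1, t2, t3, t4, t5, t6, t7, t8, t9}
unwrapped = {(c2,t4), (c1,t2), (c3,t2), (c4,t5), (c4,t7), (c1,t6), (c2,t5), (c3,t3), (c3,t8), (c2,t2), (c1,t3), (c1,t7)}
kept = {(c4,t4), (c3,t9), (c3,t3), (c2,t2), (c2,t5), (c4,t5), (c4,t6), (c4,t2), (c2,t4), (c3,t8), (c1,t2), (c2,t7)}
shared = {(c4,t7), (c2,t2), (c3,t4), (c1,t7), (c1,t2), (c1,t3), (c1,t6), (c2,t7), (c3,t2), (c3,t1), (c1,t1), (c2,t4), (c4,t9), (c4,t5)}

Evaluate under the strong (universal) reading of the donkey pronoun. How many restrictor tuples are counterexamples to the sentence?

8

"it" takes "a toy" as antecedent — a donkey pronoun bound across the clause boundary.
Strong reading: for every (c,t) with unwrapped(c,t), kept(c,t) ∧ shared(c,t).
Restrictor pairs: (c1,t2) ✓  (c1,t3) ✗  (c1,t6) ✗  (c1,t7) ✗  (c2,t2) ✓  (c2,t4) ✓  (c2,t5) ✗  (c3,t2) ✗  (c3,t3) ✗  (c3,t8) ✗  (c4,t5) ✓  (c4,t7) ✗
Counterexamples (restrictor pairs failing the scope): 8.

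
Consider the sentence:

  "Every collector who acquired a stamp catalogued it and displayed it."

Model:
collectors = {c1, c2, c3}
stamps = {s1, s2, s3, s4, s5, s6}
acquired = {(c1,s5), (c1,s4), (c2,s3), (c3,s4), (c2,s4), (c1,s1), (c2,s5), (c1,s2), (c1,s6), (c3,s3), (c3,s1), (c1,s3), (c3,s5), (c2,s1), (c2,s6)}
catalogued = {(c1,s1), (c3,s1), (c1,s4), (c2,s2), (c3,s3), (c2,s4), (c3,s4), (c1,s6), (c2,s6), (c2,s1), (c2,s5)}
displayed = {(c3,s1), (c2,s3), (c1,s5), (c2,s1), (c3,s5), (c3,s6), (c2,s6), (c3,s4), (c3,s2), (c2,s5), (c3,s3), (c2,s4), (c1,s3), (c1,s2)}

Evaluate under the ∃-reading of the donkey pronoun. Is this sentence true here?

"it" takes "a stamp" as antecedent — a donkey pronoun bound across the clause boundary.
Weak reading: every collector c with some acquired-stamp has at least one acquired-stamp s such that catalogued(c,s) ∧ displayed(c,s).
Per collector: c1:✗  c2:✓  c3:✓
c1 has no witness among its acquired-stamps.

False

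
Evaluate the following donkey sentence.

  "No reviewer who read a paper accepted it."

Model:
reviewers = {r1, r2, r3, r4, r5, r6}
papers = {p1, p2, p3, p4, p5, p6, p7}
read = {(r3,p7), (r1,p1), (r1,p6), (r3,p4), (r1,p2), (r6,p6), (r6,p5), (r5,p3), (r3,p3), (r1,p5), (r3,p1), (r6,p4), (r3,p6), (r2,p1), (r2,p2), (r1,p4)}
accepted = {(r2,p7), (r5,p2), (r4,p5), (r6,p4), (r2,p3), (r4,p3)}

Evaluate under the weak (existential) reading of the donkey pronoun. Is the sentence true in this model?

False

"it" takes "a paper" as antecedent — a donkey pronoun bound across the clause boundary.
Truth condition: for no (r,p) with read(r,p) does accepted(r,p) hold.
Restrictor pairs — does the scope hold? (r1,p1):fails  (r1,p2):fails  (r1,p4):fails  (r1,p5):fails  (r1,p6):fails  (r2,p1):fails  (r2,p2):fails  (r3,p1):fails  (r3,p3):fails  (r3,p4):fails  (r3,p6):fails  (r3,p7):fails  (r5,p3):fails  (r6,p4):holds  (r6,p5):fails  (r6,p6):fails
Scope holds for 1 pair(s), so the sentence is false.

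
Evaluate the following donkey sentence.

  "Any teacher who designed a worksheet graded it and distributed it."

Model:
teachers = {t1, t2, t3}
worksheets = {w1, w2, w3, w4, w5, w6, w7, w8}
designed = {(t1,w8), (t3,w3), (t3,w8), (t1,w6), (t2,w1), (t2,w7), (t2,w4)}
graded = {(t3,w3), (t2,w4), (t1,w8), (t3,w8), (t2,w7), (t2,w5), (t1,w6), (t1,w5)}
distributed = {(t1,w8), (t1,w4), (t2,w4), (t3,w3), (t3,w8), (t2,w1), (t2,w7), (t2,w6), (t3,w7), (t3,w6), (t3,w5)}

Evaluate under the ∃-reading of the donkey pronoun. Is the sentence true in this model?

True

"it" takes "a worksheet" as antecedent — a donkey pronoun bound across the clause boundary.
Weak reading: every teacher t with some designed-worksheet has at least one designed-worksheet w such that graded(t,w) ∧ distributed(t,w).
Per teacher: t1:✓  t2:✓  t3:✓
Every teacher in the restrictor has a witness.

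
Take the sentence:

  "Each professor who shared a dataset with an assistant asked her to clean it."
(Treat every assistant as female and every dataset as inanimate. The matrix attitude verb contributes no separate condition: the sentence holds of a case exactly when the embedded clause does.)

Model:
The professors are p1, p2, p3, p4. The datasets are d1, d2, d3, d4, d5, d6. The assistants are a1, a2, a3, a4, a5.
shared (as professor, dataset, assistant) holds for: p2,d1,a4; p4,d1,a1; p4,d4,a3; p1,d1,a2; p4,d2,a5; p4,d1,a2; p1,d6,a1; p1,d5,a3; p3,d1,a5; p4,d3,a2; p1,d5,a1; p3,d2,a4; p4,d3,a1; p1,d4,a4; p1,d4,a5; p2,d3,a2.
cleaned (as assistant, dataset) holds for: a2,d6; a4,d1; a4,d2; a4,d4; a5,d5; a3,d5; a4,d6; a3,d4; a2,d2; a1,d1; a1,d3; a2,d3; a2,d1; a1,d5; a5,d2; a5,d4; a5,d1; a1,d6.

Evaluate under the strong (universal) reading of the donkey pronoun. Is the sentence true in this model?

True

"her" takes "an assistant" as antecedent and "it" takes "a dataset"; both are donkey pronouns co-varying with the restrictor.
Strong reading: for every (p,d,a) with shared(p,d,a), cleaned(a,d).
Restrictor triples: (p1,d1,a2)→cleaned(a2,d1) ✓  (p1,d4,a4)→cleaned(a4,d4) ✓  (p1,d4,a5)→cleaned(a5,d4) ✓  (p1,d5,a1)→cleaned(a1,d5) ✓  (p1,d5,a3)→cleaned(a3,d5) ✓  (p1,d6,a1)→cleaned(a1,d6) ✓  (p2,d1,a4)→cleaned(a4,d1) ✓  (p2,d3,a2)→cleaned(a2,d3) ✓  (p3,d1,a5)→cleaned(a5,d1) ✓  (p3,d2,a4)→cleaned(a4,d2) ✓  (p4,d1,a1)→cleaned(a1,d1) ✓  (p4,d1,a2)→cleaned(a2,d1) ✓  (p4,d2,a5)→cleaned(a5,d2) ✓  (p4,d3,a1)→cleaned(a1,d3) ✓  (p4,d3,a2)→cleaned(a2,d3) ✓  (p4,d4,a3)→cleaned(a3,d4) ✓
Every restrictor triple satisfies the scope.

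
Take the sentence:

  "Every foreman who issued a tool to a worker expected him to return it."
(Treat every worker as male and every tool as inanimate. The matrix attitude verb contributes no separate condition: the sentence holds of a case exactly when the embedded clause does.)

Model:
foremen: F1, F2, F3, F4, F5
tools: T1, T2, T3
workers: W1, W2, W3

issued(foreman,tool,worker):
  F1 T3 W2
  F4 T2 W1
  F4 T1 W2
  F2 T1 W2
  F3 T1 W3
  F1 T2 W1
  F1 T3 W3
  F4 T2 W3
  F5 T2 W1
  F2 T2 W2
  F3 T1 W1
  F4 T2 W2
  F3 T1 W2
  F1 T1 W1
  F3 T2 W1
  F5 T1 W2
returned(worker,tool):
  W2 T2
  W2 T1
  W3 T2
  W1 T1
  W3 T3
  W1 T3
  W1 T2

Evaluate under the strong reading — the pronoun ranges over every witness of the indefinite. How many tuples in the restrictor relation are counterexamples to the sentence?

"him" takes "a worker" as antecedent and "it" takes "a tool"; both are donkey pronouns co-varying with the restrictor.
Strong reading: for every (f,t,w) with issued(f,t,w), returned(w,t).
Restrictor triples: (F1,T1,W1)→returned(W1,T1) ✓  (F1,T2,W1)→returned(W1,T2) ✓  (F1,T3,W2)→returned(W2,T3) ✗  (F1,T3,W3)→returned(W3,T3) ✓  (F2,T1,W2)→returned(W2,T1) ✓  (F2,T2,W2)→returned(W2,T2) ✓  (F3,T1,W1)→returned(W1,T1) ✓  (F3,T1,W2)→returned(W2,T1) ✓  (F3,T1,W3)→returned(W3,T1) ✗  (F3,T2,W1)→returned(W1,T2) ✓  (F4,T1,W2)→returned(W2,T1) ✓  (F4,T2,W1)→returned(W1,T2) ✓  (F4,T2,W2)→returned(W2,T2) ✓  (F4,T2,W3)→returned(W3,T2) ✓  (F5,T1,W2)→returned(W2,T1) ✓  (F5,T2,W1)→returned(W1,T2) ✓
Counterexamples (restrictor triples failing the scope): 2.

2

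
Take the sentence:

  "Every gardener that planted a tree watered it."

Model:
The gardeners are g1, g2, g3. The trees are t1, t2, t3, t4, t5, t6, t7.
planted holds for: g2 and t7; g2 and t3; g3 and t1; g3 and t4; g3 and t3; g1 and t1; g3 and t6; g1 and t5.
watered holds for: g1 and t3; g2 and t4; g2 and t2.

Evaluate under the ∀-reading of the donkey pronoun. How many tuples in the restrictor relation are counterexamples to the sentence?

8

"it" takes "a tree" as antecedent — a donkey pronoun bound across the clause boundary.
Strong reading: for every (g,t) with planted(g,t), watered(g,t).
Restrictor pairs: (g1,t1) ✗  (g1,t5) ✗  (g2,t3) ✗  (g2,t7) ✗  (g3,t1) ✗  (g3,t3) ✗  (g3,t4) ✗  (g3,t6) ✗
Counterexamples (restrictor pairs failing the scope): 8.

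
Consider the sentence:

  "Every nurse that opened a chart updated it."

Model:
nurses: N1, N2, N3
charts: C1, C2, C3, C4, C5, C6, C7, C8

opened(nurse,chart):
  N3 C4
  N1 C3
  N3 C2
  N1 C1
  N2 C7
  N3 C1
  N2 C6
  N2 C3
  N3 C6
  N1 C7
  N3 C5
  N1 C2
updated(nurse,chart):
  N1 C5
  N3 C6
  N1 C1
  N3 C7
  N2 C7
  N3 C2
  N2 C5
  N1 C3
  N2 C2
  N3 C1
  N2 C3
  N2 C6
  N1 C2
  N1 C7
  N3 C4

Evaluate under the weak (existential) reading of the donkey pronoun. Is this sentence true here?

True

"it" takes "a chart" as antecedent — a donkey pronoun bound across the clause boundary.
Weak reading: every nurse n with some opened-chart has at least one opened-chart c such that updated(n,c).
Per nurse: N1:✓  N2:✓  N3:✓
Every nurse in the restrictor has a witness.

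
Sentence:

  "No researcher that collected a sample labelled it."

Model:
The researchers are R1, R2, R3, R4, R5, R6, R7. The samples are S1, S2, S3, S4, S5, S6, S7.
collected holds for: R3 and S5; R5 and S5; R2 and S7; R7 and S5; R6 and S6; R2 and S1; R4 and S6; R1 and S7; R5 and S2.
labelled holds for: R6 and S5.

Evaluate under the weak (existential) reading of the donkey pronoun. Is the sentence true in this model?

"it" takes "a sample" as antecedent — a donkey pronoun bound across the clause boundary.
Truth condition: for no (r,s) with collected(r,s) does labelled(r,s) hold.
Restrictor pairs — does the scope hold? (R1,S7):fails  (R2,S1):fails  (R2,S7):fails  (R3,S5):fails  (R4,S6):fails  (R5,S2):fails  (R5,S5):fails  (R6,S6):fails  (R7,S5):fails
Scope holds for no restrictor pair, so the sentence is true.

True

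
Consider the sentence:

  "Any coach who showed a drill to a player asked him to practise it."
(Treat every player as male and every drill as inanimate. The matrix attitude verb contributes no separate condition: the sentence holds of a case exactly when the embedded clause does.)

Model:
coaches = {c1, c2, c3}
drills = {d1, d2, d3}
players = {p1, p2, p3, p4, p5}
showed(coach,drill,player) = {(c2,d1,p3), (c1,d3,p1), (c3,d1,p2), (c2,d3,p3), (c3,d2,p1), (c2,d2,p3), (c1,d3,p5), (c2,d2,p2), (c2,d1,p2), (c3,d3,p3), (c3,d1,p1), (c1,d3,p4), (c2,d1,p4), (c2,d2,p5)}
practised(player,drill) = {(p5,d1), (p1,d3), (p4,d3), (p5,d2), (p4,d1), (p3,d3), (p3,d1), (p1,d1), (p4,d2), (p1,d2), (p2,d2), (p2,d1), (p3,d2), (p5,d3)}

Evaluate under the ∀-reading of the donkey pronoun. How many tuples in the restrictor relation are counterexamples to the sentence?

"him" takes "a player" as antecedent and "it" takes "a drill"; both are donkey pronouns co-varying with the restrictor.
Strong reading: for every (c,d,p) with showed(c,d,p), practised(p,d).
Restrictor triples: (c1,d3,p1)→practised(p1,d3) ✓  (c1,d3,p4)→practised(p4,d3) ✓  (c1,d3,p5)→practised(p5,d3) ✓  (c2,d1,p2)→practised(p2,d1) ✓  (c2,d1,p3)→practised(p3,d1) ✓  (c2,d1,p4)→practised(p4,d1) ✓  (c2,d2,p2)→practised(p2,d2) ✓  (c2,d2,p3)→practised(p3,d2) ✓  (c2,d2,p5)→practised(p5,d2) ✓  (c2,d3,p3)→practised(p3,d3) ✓  (c3,d1,p1)→practised(p1,d1) ✓  (c3,d1,p2)→practised(p2,d1) ✓  (c3,d2,p1)→practised(p1,d2) ✓  (c3,d3,p3)→practised(p3,d3) ✓
Counterexamples (restrictor triples failing the scope): 0.

0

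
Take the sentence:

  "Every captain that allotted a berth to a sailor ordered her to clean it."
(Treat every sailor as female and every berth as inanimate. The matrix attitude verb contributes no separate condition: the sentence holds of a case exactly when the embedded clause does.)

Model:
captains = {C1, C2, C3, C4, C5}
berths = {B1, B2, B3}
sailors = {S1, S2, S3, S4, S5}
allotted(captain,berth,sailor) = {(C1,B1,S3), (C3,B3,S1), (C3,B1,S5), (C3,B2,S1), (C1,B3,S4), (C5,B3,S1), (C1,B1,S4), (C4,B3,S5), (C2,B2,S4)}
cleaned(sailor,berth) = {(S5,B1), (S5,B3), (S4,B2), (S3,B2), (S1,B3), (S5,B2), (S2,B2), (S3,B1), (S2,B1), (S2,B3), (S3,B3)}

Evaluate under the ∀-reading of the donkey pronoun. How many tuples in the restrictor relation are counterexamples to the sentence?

3

"her" takes "a sailor" as antecedent and "it" takes "a berth"; both are donkey pronouns co-varying with the restrictor.
Strong reading: for every (c,b,s) with allotted(c,b,s), cleaned(s,b).
Restrictor triples: (C1,B1,S3)→cleaned(S3,B1) ✓  (C1,B1,S4)→cleaned(S4,B1) ✗  (C1,B3,S4)→cleaned(S4,B3) ✗  (C2,B2,S4)→cleaned(S4,B2) ✓  (C3,B1,S5)→cleaned(S5,B1) ✓  (C3,B2,S1)→cleaned(S1,B2) ✗  (C3,B3,S1)→cleaned(S1,B3) ✓  (C4,B3,S5)→cleaned(S5,B3) ✓  (C5,B3,S1)→cleaned(S1,B3) ✓
Counterexamples (restrictor triples failing the scope): 3.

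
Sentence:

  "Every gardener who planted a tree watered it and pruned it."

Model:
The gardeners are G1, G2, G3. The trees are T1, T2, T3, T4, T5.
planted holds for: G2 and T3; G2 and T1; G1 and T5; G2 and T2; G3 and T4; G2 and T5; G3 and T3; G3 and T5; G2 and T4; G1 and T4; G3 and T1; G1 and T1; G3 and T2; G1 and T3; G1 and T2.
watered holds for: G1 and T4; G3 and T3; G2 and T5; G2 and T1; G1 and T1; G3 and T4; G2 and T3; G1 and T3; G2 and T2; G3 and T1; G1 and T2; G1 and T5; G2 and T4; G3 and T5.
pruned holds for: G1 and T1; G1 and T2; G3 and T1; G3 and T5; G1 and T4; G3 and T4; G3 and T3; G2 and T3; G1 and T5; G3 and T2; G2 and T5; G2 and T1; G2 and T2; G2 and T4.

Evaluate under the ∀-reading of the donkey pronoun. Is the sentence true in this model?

"it" takes "a tree" as antecedent — a donkey pronoun bound across the clause boundary.
Strong reading: for every (g,t) with planted(g,t), watered(g,t) ∧ pruned(g,t).
Restrictor pairs: (G1,T1) ✓  (G1,T2) ✓  (G1,T3) ✗  (G1,T4) ✓  (G1,T5) ✓  (G2,T1) ✓  (G2,T2) ✓  (G2,T3) ✓  (G2,T4) ✓  (G2,T5) ✓  (G3,T1) ✓  (G3,T2) ✗  (G3,T3) ✓  (G3,T4) ✓  (G3,T5) ✓
Counterexample: (G1,T3) is in planted but fails the scope.

False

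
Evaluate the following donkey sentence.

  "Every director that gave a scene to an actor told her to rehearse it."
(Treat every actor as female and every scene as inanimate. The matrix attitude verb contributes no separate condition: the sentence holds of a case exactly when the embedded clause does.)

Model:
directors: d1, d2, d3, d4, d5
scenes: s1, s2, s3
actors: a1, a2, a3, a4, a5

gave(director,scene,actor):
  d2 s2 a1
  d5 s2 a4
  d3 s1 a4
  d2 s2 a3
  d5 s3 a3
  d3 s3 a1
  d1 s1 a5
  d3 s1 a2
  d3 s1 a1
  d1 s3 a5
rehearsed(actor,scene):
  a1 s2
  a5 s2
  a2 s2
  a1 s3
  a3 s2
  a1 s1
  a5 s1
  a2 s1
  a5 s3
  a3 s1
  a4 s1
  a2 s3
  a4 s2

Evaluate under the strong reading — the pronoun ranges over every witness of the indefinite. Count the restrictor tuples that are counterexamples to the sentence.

"her" takes "an actor" as antecedent and "it" takes "a scene"; both are donkey pronouns co-varying with the restrictor.
Strong reading: for every (d,s,a) with gave(d,s,a), rehearsed(a,s).
Restrictor triples: (d1,s1,a5)→rehearsed(a5,s1) ✓  (d1,s3,a5)→rehearsed(a5,s3) ✓  (d2,s2,a1)→rehearsed(a1,s2) ✓  (d2,s2,a3)→rehearsed(a3,s2) ✓  (d3,s1,a1)→rehearsed(a1,s1) ✓  (d3,s1,a2)→rehearsed(a2,s1) ✓  (d3,s1,a4)→rehearsed(a4,s1) ✓  (d3,s3,a1)→rehearsed(a1,s3) ✓  (d5,s2,a4)→rehearsed(a4,s2) ✓  (d5,s3,a3)→rehearsed(a3,s3) ✗
Counterexamples (restrictor triples failing the scope): 1.

1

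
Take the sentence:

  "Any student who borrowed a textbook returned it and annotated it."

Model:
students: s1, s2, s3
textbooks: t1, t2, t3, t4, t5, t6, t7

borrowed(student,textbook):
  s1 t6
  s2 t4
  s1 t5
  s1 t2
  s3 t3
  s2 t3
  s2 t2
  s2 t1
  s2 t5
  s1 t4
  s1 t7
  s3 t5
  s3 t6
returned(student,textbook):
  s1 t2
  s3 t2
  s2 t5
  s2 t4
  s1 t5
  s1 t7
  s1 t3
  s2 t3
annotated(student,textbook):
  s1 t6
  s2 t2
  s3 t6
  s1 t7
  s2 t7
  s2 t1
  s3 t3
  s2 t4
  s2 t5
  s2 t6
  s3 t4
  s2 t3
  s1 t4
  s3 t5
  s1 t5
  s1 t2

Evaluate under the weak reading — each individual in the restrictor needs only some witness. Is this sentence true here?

"it" takes "a textbook" as antecedent — a donkey pronoun bound across the clause boundary.
Weak reading: every student s with some borrowed-textbook has at least one borrowed-textbook t such that returned(s,t) ∧ annotated(s,t).
Per student: s1:✓  s2:✓  s3:✗
s3 has no witness among its borrowed-textbooks.

False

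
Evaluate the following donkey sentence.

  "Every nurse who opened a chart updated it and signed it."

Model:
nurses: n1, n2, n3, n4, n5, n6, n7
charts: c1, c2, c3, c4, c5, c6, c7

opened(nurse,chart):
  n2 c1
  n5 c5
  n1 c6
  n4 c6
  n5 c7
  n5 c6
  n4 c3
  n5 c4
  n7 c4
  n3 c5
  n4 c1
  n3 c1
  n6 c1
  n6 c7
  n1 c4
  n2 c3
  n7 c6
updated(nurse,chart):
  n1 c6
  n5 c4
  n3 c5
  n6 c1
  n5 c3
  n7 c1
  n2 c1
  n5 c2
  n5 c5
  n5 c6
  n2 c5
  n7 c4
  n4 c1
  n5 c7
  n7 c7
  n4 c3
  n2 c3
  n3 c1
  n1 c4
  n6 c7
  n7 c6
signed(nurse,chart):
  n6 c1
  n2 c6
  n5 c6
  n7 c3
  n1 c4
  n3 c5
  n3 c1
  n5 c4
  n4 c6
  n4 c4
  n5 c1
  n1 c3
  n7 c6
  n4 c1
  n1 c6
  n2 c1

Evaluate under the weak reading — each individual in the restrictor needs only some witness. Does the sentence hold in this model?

True

"it" takes "a chart" as antecedent — a donkey pronoun bound across the clause boundary.
Weak reading: every nurse n with some opened-chart has at least one opened-chart c such that updated(n,c) ∧ signed(n,c).
Per nurse: n1:✓  n2:✓  n3:✓  n4:✓  n5:✓  n6:✓  n7:✓
Every nurse in the restrictor has a witness.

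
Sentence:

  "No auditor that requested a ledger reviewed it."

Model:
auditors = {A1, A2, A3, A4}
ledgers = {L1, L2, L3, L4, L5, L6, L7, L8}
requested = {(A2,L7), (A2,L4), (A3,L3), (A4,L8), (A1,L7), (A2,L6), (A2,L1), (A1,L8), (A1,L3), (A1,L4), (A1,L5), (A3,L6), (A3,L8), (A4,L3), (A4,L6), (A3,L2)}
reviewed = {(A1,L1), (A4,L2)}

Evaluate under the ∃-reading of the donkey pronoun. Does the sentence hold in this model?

True

"it" takes "a ledger" as antecedent — a donkey pronoun bound across the clause boundary.
Truth condition: for no (a,l) with requested(a,l) does reviewed(a,l) hold.
Restrictor pairs — does the scope hold? (A1,L3):fails  (A1,L4):fails  (A1,L5):fails  (A1,L7):fails  (A1,L8):fails  (A2,L1):fails  (A2,L4):fails  (A2,L6):fails  (A2,L7):fails  (A3,L2):fails  (A3,L3):fails  (A3,L6):fails  (A3,L8):fails  (A4,L3):fails  (A4,L6):fails  (A4,L8):fails
Scope holds for no restrictor pair, so the sentence is true.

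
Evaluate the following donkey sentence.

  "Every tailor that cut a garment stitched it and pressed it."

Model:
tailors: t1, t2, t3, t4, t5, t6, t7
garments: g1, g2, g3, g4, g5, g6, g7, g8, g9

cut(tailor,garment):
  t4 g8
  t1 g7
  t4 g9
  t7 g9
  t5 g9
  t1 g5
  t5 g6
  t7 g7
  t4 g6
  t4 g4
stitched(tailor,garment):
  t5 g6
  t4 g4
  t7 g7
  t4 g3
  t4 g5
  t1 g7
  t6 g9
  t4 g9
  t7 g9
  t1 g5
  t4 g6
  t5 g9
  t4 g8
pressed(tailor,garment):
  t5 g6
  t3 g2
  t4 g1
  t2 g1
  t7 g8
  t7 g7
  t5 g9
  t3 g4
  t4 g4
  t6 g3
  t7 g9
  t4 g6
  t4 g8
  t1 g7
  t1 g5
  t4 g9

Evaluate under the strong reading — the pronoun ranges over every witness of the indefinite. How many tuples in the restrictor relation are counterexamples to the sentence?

0

"it" takes "a garment" as antecedent — a donkey pronoun bound across the clause boundary.
Strong reading: for every (t,g) with cut(t,g), stitched(t,g) ∧ pressed(t,g).
Restrictor pairs: (t1,g5) ✓  (t1,g7) ✓  (t4,g4) ✓  (t4,g6) ✓  (t4,g8) ✓  (t4,g9) ✓  (t5,g6) ✓  (t5,g9) ✓  (t7,g7) ✓  (t7,g9) ✓
Counterexamples (restrictor pairs failing the scope): 0.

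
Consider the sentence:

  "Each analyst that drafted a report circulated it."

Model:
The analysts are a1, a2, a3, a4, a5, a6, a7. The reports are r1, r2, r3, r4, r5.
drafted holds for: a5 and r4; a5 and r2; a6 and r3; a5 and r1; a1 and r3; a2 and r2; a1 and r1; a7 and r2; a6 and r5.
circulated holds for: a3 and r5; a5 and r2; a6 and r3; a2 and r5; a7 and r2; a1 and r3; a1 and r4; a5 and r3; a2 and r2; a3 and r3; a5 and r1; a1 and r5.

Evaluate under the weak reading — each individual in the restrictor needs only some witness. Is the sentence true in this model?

True

"it" takes "a report" as antecedent — a donkey pronoun bound across the clause boundary.
Weak reading: every analyst a with some drafted-report has at least one drafted-report r such that circulated(a,r).
Per analyst: a1:✓  a2:✓  a5:✓  a6:✓  a7:✓
Every analyst in the restrictor has a witness.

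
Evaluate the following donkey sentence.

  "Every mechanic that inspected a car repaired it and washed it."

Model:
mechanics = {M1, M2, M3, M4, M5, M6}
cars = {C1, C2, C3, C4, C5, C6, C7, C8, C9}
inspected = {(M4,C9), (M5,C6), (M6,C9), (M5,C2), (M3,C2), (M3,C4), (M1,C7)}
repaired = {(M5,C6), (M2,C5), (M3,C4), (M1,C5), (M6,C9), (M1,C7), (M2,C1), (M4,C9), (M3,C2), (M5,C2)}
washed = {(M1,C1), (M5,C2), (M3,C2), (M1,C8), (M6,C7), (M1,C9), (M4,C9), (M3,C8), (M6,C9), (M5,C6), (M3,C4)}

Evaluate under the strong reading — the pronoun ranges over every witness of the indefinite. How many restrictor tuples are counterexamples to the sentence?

"it" takes "a car" as antecedent — a donkey pronoun bound across the clause boundary.
Strong reading: for every (m,c) with inspected(m,c), repaired(m,c) ∧ washed(m,c).
Restrictor pairs: (M1,C7) ✗  (M3,C2) ✓  (M3,C4) ✓  (M4,C9) ✓  (M5,C2) ✓  (M5,C6) ✓  (M6,C9) ✓
Counterexamples (restrictor pairs failing the scope): 1.

1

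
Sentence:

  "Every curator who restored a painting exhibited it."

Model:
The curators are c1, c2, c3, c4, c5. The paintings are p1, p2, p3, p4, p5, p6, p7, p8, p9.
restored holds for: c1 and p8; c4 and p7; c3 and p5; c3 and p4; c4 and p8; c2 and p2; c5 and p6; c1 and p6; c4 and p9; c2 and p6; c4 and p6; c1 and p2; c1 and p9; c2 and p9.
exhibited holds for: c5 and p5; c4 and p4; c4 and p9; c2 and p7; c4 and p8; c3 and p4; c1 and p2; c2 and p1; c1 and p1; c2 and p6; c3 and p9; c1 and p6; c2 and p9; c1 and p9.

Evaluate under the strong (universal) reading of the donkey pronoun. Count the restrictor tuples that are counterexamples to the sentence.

6

"it" takes "a painting" as antecedent — a donkey pronoun bound across the clause boundary.
Strong reading: for every (c,p) with restored(c,p), exhibited(c,p).
Restrictor pairs: (c1,p2) ✓  (c1,p6) ✓  (c1,p8) ✗  (c1,p9) ✓  (c2,p2) ✗  (c2,p6) ✓  (c2,p9) ✓  (c3,p4) ✓  (c3,p5) ✗  (c4,p6) ✗  (c4,p7) ✗  (c4,p8) ✓  (c4,p9) ✓  (c5,p6) ✗
Counterexamples (restrictor pairs failing the scope): 6.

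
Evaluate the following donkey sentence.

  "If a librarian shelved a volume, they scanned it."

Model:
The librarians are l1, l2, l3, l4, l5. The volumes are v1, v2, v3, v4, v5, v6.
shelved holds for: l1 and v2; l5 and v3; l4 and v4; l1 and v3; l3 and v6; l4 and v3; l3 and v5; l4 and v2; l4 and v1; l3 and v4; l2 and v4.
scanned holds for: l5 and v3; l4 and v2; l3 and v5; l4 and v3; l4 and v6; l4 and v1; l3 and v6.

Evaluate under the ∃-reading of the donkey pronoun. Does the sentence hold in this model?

False

"it" takes "a volume" as antecedent — a donkey pronoun bound across the clause boundary.
Weak reading: every librarian l with some shelved-volume has at least one shelved-volume v such that scanned(l,v).
Per librarian: l1:✗  l2:✗  l3:✓  l4:✓  l5:✓
l1 has no witness among its shelved-volumes.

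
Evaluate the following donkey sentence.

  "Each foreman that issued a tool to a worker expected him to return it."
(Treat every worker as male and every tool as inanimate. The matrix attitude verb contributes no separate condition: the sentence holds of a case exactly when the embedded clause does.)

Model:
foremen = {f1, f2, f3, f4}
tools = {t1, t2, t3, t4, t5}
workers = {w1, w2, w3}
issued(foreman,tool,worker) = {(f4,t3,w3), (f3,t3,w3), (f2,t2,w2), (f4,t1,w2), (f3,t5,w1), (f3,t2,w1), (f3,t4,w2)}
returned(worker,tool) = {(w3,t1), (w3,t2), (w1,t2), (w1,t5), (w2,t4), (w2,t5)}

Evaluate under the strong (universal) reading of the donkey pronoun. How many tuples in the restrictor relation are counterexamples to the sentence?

4

"him" takes "a worker" as antecedent and "it" takes "a tool"; both are donkey pronouns co-varying with the restrictor.
Strong reading: for every (f,t,w) with issued(f,t,w), returned(w,t).
Restrictor triples: (f2,t2,w2)→returned(w2,t2) ✗  (f3,t2,w1)→returned(w1,t2) ✓  (f3,t3,w3)→returned(w3,t3) ✗  (f3,t4,w2)→returned(w2,t4) ✓  (f3,t5,w1)→returned(w1,t5) ✓  (f4,t1,w2)→returned(w2,t1) ✗  (f4,t3,w3)→returned(w3,t3) ✗
Counterexamples (restrictor triples failing the scope): 4.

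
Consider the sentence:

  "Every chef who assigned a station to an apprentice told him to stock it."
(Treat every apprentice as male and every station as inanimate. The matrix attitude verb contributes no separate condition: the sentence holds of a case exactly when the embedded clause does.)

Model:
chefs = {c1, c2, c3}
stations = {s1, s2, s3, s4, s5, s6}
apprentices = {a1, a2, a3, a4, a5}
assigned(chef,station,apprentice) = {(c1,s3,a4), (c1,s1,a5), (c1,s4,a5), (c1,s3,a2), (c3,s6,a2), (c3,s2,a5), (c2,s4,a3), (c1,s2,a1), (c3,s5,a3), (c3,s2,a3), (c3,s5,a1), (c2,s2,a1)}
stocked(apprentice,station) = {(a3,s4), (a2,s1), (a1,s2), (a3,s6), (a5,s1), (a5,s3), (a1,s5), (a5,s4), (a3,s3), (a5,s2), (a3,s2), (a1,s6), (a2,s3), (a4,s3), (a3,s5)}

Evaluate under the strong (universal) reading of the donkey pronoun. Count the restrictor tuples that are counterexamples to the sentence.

1

"him" takes "an apprentice" as antecedent and "it" takes "a station"; both are donkey pronouns co-varying with the restrictor.
Strong reading: for every (c,s,a) with assigned(c,s,a), stocked(a,s).
Restrictor triples: (c1,s1,a5)→stocked(a5,s1) ✓  (c1,s2,a1)→stocked(a1,s2) ✓  (c1,s3,a2)→stocked(a2,s3) ✓  (c1,s3,a4)→stocked(a4,s3) ✓  (c1,s4,a5)→stocked(a5,s4) ✓  (c2,s2,a1)→stocked(a1,s2) ✓  (c2,s4,a3)→stocked(a3,s4) ✓  (c3,s2,a3)→stocked(a3,s2) ✓  (c3,s2,a5)→stocked(a5,s2) ✓  (c3,s5,a1)→stocked(a1,s5) ✓  (c3,s5,a3)→stocked(a3,s5) ✓  (c3,s6,a2)→stocked(a2,s6) ✗
Counterexamples (restrictor triples failing the scope): 1.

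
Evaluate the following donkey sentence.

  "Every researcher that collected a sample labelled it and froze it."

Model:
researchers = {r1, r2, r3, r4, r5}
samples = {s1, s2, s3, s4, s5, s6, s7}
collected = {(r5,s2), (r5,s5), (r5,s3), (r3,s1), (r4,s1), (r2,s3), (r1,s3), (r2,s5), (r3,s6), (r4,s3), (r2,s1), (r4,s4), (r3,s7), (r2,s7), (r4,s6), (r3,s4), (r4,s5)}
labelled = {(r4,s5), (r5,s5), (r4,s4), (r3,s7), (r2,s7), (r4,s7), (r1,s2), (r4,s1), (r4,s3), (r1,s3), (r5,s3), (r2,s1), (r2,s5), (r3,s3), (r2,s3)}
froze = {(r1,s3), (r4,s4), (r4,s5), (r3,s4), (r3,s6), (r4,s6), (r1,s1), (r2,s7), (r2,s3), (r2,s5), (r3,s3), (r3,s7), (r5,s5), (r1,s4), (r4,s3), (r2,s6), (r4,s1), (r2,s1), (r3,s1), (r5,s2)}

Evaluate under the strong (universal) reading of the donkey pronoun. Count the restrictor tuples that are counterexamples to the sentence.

6

"it" takes "a sample" as antecedent — a donkey pronoun bound across the clause boundary.
Strong reading: for every (r,s) with collected(r,s), labelled(r,s) ∧ froze(r,s).
Restrictor pairs: (r1,s3) ✓  (r2,s1) ✓  (r2,s3) ✓  (r2,s5) ✓  (r2,s7) ✓  (r3,s1) ✗  (r3,s4) ✗  (r3,s6) ✗  (r3,s7) ✓  (r4,s1) ✓  (r4,s3) ✓  (r4,s4) ✓  (r4,s5) ✓  (r4,s6) ✗  (r5,s2) ✗  (r5,s3) ✗  (r5,s5) ✓
Counterexamples (restrictor pairs failing the scope): 6.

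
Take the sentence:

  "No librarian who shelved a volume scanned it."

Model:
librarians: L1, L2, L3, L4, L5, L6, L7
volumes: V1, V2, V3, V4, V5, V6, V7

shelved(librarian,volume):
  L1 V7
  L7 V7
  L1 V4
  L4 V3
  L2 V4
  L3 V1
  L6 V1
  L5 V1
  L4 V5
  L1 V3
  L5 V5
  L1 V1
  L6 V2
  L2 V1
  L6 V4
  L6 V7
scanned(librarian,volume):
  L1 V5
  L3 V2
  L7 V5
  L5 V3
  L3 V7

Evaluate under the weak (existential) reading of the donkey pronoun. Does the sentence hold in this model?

True

"it" takes "a volume" as antecedent — a donkey pronoun bound across the clause boundary.
Truth condition: for no (l,v) with shelved(l,v) does scanned(l,v) hold.
Restrictor pairs — does the scope hold? (L1,V1):fails  (L1,V3):fails  (L1,V4):fails  (L1,V7):fails  (L2,V1):fails  (L2,V4):fails  (L3,V1):fails  (L4,V3):fails  (L4,V5):fails  (L5,V1):fails  (L5,V5):fails  (L6,V1):fails  (L6,V2):fails  (L6,V4):fails  (L6,V7):fails  (L7,V7):fails
Scope holds for no restrictor pair, so the sentence is true.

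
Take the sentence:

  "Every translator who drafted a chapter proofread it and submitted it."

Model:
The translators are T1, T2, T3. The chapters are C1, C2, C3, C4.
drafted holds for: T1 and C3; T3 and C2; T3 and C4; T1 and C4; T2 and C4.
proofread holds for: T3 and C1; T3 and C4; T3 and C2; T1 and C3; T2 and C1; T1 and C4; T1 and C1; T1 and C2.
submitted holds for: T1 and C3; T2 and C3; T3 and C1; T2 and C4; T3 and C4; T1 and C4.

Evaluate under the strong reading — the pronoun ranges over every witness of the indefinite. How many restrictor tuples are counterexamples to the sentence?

2

"it" takes "a chapter" as antecedent — a donkey pronoun bound across the clause boundary.
Strong reading: for every (t,c) with drafted(t,c), proofread(t,c) ∧ submitted(t,c).
Restrictor pairs: (T1,C3) ✓  (T1,C4) ✓  (T2,C4) ✗  (T3,C2) ✗  (T3,C4) ✓
Counterexamples (restrictor pairs failing the scope): 2.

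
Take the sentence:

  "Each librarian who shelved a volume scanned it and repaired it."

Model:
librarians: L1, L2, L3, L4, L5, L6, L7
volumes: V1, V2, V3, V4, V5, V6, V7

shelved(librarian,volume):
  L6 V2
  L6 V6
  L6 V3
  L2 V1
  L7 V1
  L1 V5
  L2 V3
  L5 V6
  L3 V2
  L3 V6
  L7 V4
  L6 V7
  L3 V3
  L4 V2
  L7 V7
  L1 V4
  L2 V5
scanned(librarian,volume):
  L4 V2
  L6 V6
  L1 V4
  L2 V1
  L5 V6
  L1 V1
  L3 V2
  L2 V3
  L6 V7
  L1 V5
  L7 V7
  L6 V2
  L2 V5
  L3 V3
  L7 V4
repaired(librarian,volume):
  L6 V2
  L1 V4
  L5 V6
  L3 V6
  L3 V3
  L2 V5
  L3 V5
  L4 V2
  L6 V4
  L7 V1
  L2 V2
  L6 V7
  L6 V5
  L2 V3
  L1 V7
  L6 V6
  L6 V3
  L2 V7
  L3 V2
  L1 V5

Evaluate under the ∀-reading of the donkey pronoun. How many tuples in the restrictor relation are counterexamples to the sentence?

"it" takes "a volume" as antecedent — a donkey pronoun bound across the clause boundary.
Strong reading: for every (l,v) with shelved(l,v), scanned(l,v) ∧ repaired(l,v).
Restrictor pairs: (L1,V4) ✓  (L1,V5) ✓  (L2,V1) ✗  (L2,V3) ✓  (L2,V5) ✓  (L3,V2) ✓  (L3,V3) ✓  (L3,V6) ✗  (L4,V2) ✓  (L5,V6) ✓  (L6,V2) ✓  (L6,V3) ✗  (L6,V6) ✓  (L6,V7) ✓  (L7,V1) ✗  (L7,V4) ✗  (L7,V7) ✗
Counterexamples (restrictor pairs failing the scope): 6.

6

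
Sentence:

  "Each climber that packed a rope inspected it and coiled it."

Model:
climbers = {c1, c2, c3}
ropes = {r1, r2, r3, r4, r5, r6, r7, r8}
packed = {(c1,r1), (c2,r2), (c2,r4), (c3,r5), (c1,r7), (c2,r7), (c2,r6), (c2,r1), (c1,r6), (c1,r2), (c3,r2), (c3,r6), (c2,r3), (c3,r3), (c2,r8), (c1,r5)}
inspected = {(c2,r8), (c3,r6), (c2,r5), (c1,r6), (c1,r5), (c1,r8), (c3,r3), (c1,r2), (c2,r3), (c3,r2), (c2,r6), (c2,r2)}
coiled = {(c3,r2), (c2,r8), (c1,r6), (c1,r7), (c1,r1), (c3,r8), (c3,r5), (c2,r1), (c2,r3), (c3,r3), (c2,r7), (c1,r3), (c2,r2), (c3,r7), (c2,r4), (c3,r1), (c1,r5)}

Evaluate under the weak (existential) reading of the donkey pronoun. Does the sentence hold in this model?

"it" takes "a rope" as antecedent — a donkey pronoun bound across the clause boundary.
Weak reading: every climber c with some packed-rope has at least one packed-rope r such that inspected(c,r) ∧ coiled(c,r).
Per climber: c1:✓  c2:✓  c3:✓
Every climber in the restrictor has a witness.

True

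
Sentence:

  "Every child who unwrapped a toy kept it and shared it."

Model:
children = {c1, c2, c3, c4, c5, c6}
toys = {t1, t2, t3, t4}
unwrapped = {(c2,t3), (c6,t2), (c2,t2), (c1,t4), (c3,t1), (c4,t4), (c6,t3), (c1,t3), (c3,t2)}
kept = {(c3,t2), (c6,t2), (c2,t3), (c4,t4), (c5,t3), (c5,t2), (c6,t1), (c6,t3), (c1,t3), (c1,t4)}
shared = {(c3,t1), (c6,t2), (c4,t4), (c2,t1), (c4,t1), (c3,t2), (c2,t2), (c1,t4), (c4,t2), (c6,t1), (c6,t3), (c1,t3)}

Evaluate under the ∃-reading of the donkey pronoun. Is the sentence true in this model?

False

"it" takes "a toy" as antecedent — a donkey pronoun bound across the clause boundary.
Weak reading: every child c with some unwrapped-toy has at least one unwrapped-toy t such that kept(c,t) ∧ shared(c,t).
Per child: c1:✓  c2:✗  c3:✓  c4:✓  c6:✓
c2 has no witness among its unwrapped-toys.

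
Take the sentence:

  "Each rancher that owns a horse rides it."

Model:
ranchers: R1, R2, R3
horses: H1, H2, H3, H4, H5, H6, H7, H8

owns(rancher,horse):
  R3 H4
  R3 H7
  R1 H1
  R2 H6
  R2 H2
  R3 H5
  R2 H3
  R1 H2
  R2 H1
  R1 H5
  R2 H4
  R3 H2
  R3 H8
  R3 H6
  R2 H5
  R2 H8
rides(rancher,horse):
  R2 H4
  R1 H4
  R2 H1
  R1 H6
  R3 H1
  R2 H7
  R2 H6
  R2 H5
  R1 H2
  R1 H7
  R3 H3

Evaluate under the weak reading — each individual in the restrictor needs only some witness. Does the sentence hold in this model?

False

"it" takes "a horse" as antecedent — a donkey pronoun bound across the clause boundary.
Weak reading: every rancher r with some owns-horse has at least one owns-horse h such that rides(r,h).
Per rancher: R1:✓  R2:✓  R3:✗
R3 has no witness among its owns-horses.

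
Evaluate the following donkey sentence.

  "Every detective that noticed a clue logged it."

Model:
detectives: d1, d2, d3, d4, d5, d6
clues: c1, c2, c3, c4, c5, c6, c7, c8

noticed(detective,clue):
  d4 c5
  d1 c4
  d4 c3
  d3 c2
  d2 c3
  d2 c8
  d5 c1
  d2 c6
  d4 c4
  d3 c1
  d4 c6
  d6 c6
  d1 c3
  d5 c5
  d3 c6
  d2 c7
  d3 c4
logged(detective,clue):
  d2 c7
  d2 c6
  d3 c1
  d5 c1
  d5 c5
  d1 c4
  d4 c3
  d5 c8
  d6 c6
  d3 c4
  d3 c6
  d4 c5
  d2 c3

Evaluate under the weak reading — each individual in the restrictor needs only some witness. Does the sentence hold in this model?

True

"it" takes "a clue" as antecedent — a donkey pronoun bound across the clause boundary.
Weak reading: every detective d with some noticed-clue has at least one noticed-clue c such that logged(d,c).
Per detective: d1:✓  d2:✓  d3:✓  d4:✓  d5:✓  d6:✓
Every detective in the restrictor has a witness.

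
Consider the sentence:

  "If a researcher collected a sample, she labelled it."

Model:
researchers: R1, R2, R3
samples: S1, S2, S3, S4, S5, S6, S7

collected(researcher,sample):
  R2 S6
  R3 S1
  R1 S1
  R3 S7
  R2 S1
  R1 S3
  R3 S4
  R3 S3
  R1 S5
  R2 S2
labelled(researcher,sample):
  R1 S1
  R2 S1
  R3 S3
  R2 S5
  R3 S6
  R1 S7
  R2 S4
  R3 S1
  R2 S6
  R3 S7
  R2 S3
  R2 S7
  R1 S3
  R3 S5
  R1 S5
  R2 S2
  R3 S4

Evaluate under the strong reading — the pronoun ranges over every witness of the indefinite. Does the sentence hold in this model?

"it" takes "a sample" as antecedent — a donkey pronoun bound across the clause boundary.
Strong reading: for every (r,s) with collected(r,s), labelled(r,s).
Restrictor pairs: (R1,S1) ✓  (R1,S3) ✓  (R1,S5) ✓  (R2,S1) ✓  (R2,S2) ✓  (R2,S6) ✓  (R3,S1) ✓  (R3,S3) ✓  (R3,S4) ✓  (R3,S7) ✓
Every restrictor pair satisfies the scope.

True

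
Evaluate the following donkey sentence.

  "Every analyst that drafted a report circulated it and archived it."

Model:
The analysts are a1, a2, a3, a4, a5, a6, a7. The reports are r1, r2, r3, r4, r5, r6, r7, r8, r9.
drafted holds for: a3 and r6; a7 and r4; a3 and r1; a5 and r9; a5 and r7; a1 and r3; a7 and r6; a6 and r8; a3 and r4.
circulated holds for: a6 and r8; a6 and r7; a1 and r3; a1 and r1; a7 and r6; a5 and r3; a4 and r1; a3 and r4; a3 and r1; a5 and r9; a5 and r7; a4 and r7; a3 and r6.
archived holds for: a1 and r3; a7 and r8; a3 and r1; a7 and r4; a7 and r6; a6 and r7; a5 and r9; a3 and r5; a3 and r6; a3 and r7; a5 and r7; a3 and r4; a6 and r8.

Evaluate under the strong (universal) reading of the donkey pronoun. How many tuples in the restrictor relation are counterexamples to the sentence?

"it" takes "a report" as antecedent — a donkey pronoun bound across the clause boundary.
Strong reading: for every (a,r) with drafted(a,r), circulated(a,r) ∧ archived(a,r).
Restrictor pairs: (a1,r3) ✓  (a3,r1) ✓  (a3,r4) ✓  (a3,r6) ✓  (a5,r7) ✓  (a5,r9) ✓  (a6,r8) ✓  (a7,r4) ✗  (a7,r6) ✓
Counterexamples (restrictor pairs failing the scope): 1.

1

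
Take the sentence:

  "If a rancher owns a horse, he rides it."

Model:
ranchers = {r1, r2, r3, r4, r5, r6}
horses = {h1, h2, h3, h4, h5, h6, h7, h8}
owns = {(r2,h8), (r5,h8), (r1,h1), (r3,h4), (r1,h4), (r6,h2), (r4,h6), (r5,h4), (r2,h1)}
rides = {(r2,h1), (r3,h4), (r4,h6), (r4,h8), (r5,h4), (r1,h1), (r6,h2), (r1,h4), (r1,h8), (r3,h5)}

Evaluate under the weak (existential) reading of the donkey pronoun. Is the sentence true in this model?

"it" takes "a horse" as antecedent — a donkey pronoun bound across the clause boundary.
Weak reading: every rancher r with some owns-horse has at least one owns-horse h such that rides(r,h).
Per rancher: r1:✓  r2:✓  r3:✓  r4:✓  r5:✓  r6:✓
Every rancher in the restrictor has a witness.

True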